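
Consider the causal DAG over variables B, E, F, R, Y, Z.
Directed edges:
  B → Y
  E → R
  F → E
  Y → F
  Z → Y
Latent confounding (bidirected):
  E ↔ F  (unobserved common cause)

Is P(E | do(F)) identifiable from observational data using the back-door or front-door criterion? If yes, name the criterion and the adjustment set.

desc(F)\{F}={E,R}; candidates ⊆ {B,Y,Z}.
F↔E: latent back-door arc(s) into F.
size 0: {}; under {} F still reaches {B,E,R,Y,Z} ∋ E.
size 1: {B}, {Y}, {Z}; under {B} F still reaches {E,R,Y,Z} ∋ E.
size 2: {B,Y}, {B,Z}, {Y,Z}; under {B,Y} F still reaches {E,R} ∋ E.
F↔E cannot be blocked by any observed set — no back-door set.
No mediator lies on a directed F→…→E path.
Neither criterion identifies P(E|do(F)) in this graph.

P(E|do(F)): not identifiable (no BD/FD set).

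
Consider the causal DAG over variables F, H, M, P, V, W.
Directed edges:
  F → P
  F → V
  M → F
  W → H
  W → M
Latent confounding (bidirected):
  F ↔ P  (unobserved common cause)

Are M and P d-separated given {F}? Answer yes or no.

No — M and P are d-connected given {F}.

Bayes-Ball from M | {F} reaches {H,P,W}.
P ∈ reach(M|{F}) ⇒ M ⊥̸ P | {F}.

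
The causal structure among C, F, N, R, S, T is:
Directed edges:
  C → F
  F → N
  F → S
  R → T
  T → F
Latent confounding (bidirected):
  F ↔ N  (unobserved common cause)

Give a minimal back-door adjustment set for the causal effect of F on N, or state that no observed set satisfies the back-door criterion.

F→N: no observed back-door set.

desc(F)\{F}={N,S}; candidates ⊆ {C,R,T}.
F↔N: latent back-door arc(s) into F.
size 0: {}; under {} F still reaches {C,N,R,T} ∋ N.
size 1: {C}, {R}, {T}; under {C} F still reaches {N,R,T} ∋ N.
size 2: {C,R}, {C,T}, {R,T}; under {C,R} F still reaches {N,T} ∋ N.
F↔N cannot be blocked by any observed set — no back-door set.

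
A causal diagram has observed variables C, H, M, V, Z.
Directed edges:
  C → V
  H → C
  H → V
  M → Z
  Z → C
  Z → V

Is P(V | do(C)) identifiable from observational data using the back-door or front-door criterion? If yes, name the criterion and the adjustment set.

desc(C)\{C}={V}; candidates ⊆ {H,M,Z}.
size 0: {}; under {} C still reaches {H,M,V,Z} ∋ V.
size 1: {H}, {M}, {Z}; under {H} C still reaches {M,V,Z} ∋ V.
{H,Z}: C⊥V given {H,Z} in G with C→· removed — back-door holds.
P(V|do(C)) = Σ_{H,Z} P(V|C,H,Z)·P(H,Z).

P(V|do(C)): backdoor, adjust for {H, Z}.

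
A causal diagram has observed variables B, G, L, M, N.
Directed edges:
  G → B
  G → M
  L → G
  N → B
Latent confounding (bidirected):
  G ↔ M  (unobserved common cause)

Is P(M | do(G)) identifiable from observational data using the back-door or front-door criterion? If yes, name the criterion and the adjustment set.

desc(G)\{G}={B,M}; candidates ⊆ {L,N}.
G↔M: latent back-door arc(s) into G.
size 0: {}; under {} G still reaches {L,M} ∋ M.
size 1: {L}, {N}; under {L} G still reaches {M} ∋ M.
size 2: {L,N}; under {L,N} G still reaches {M} ∋ M.
G↔M cannot be blocked by any observed set — no back-door set.
No mediator lies on a directed G→…→M path.
Neither criterion identifies P(M|do(G)) in this graph.

P(M|do(G)): not identifiable (no BD/FD set).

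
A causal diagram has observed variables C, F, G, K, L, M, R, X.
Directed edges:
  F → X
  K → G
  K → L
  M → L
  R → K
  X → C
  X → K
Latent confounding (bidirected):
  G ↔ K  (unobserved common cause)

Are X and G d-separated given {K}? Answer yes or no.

No — X and G are d-connected given {K}.

Bayes-Ball from X | {K} reaches {C,F,G,R}.
G ∈ reach(X|{K}) ⇒ X ⊥̸ G | {K}.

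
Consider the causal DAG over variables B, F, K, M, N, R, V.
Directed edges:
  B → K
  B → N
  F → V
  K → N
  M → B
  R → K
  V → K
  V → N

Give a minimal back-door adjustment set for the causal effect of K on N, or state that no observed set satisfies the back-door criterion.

K→N: minimal back-door set {B, V}.

desc(K)\{K}={N}; candidates ⊆ {B,F,M,R,V}.
size 0: {}; under {} K still reaches {B,F,M,N,R,V} ∋ N.
size 1: {B}, {F}, {M} …(+2); under {B} K still reaches {F,N,R,V} ∋ N.
{B,V}: K⊥N given {B,V} in G with K→· removed — back-door holds.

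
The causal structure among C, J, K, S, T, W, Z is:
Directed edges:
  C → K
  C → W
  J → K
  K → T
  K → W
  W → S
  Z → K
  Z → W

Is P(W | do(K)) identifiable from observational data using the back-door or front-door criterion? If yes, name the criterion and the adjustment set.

P(W|do(K)): backdoor, adjust for {C, Z}.

desc(K)\{K}={S,T,W}; candidates ⊆ {C,J,Z}.
size 0: {}; under {} K still reaches {C,J,S,W,Z} ∋ W.
size 1: {C}, {J}, {Z}; under {C} K still reaches {J,S,W,Z} ∋ W.
{C,Z}: K⊥W given {C,Z} in G with K→· removed — back-door holds.
P(W|do(K)) = Σ_{C,Z} P(W|K,C,Z)·P(C,Z).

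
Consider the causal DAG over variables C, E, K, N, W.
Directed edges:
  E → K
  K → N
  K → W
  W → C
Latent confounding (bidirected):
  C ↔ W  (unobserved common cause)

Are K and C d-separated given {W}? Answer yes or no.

No — K and C are d-connected given {W}.

Bayes-Ball from K | {W} reaches {C,E,N}.
C ∈ reach(K|{W}) ⇒ K ⊥̸ C | {W}.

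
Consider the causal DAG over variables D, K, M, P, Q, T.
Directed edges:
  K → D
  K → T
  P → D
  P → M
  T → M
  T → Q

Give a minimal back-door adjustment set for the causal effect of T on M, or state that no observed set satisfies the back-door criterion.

T→M: minimal back-door set ∅.

desc(T)\{T}={M,Q}; candidates ⊆ {D,K,P}.
∅: T⊥M given ∅ in G with T→· removed — back-door holds.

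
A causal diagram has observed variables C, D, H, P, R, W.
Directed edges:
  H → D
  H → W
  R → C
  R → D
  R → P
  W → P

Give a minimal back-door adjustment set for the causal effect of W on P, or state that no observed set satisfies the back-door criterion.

desc(W)\{W}={P}; candidates ⊆ {C,D,H,R}.
∅: W⊥P given ∅ in G with W→· removed — back-door holds.

W→P: minimal back-door set ∅.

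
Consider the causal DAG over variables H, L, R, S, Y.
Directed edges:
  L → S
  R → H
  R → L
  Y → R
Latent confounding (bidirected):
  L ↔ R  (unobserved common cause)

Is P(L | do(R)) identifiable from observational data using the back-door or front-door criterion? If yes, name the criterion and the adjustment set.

desc(R)\{R}={H,L,S}; candidates ⊆ {Y}.
R↔L: latent back-door arc(s) into R.
size 0: {}; under {} R still reaches {L,S,Y} ∋ L.
size 1: {Y}; under {Y} R still reaches {L,S} ∋ L.
R↔L cannot be blocked by any observed set — no back-door set.
No mediator lies on a directed R→…→L path.
Neither criterion identifies P(L|do(R)) in this graph.

P(L|do(R)): not identifiable (no BD/FD set).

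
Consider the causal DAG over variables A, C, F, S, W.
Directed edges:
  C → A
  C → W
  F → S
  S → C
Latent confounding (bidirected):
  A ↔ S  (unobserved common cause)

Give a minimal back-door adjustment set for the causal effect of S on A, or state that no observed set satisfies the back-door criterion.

S→A: no observed back-door set.

desc(S)\{S}={A,C,W}; candidates ⊆ {F}.
S↔A: latent back-door arc(s) into S.
size 0: {}; under {} S still reaches {A,F} ∋ A.
size 1: {F}; under {F} S still reaches {A} ∋ A.
S↔A cannot be blocked by any observed set — no back-door set.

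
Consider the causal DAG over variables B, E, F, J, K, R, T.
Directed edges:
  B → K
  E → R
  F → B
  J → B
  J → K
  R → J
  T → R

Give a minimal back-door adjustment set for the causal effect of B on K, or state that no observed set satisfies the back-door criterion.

desc(B)\{B}={K}; candidates ⊆ {E,F,J,R,T}.
size 0: {}; under {} B still reaches {E,F,J,K,R,T} ∋ K.
{J}: B⊥K given {J} in G with B→· removed — back-door holds.

B→K: minimal back-door set {J}.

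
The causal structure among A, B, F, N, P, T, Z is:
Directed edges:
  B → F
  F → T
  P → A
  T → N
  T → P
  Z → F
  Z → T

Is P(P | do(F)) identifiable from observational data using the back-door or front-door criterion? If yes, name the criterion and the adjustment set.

desc(F)\{F}={A,N,P,T}; candidates ⊆ {B,Z}.
size 0: {}; under {} F still reaches {A,B,N,P,T,Z} ∋ P.
{Z}: F⊥P given {Z} in G with F→· removed — back-door holds.
P(P|do(F)) = Σ_{Z} P(P|F,Z)·P(Z).

P(P|do(F)): backdoor, adjust for {Z}.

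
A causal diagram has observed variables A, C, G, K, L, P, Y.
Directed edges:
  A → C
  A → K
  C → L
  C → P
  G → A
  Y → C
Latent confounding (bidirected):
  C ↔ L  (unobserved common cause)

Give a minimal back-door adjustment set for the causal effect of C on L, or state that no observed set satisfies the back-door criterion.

desc(C)\{C}={L,P}; candidates ⊆ {A,G,K,Y}.
C↔L: latent back-door arc(s) into C.
size 0: {}; under {} C still reaches {A,G,K,L,Y} ∋ L.
size 1: {A}, {G}, {K} …(+1); under {A} C still reaches {L,Y} ∋ L.
size 2: {A,G}, {A,K}, {A,Y} …(+3); under {A,G} C still reaches {L,Y} ∋ L.
C↔L cannot be blocked by any observed set — no back-door set.

C→L: no observed back-door set.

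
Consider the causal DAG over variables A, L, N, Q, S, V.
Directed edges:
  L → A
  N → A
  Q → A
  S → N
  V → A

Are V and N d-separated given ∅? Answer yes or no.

Yes — V ⊥ N | ∅.

Bayes-Ball from V | ∅ reaches {A}.
N ∉ reach(V|∅) ⇒ V ⊥ N | ∅.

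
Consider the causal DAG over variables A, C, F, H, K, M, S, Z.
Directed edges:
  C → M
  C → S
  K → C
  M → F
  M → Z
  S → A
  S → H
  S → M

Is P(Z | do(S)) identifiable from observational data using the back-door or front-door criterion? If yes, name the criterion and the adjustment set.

P(Z|do(S)): backdoor, adjust for {C}.

desc(S)\{S}={A,F,H,M,Z}; candidates ⊆ {C,K}.
size 0: {}; under {} S still reaches {C,F,K,M,Z} ∋ Z.
{C}: S⊥Z given {C} in G with S→· removed — back-door holds.
P(Z|do(S)) = Σ_{C} P(Z|S,C)·P(C).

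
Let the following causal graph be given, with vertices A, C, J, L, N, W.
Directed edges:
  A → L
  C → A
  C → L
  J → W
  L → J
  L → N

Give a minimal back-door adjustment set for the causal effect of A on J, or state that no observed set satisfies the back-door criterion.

desc(A)\{A}={J,L,N,W}; candidates ⊆ {C}.
size 0: {}; under {} A still reaches {C,J,L,N,W} ∋ J.
{C}: A⊥J given {C} in G with A→· removed — back-door holds.

A→J: minimal back-door set {C}.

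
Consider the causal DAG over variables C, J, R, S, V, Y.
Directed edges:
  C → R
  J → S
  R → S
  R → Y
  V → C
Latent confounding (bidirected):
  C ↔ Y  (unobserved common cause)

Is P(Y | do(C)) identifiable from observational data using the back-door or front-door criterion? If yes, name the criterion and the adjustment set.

P(Y|do(C)): frontdoor, adjust for {R}.

desc(C)\{C}={R,S,Y}; candidates ⊆ {J,V}.
C↔Y: latent back-door arc(s) into C.
size 0: {}; under {} C still reaches {V,Y} ∋ Y.
size 1: {J}, {V}; under {J} C still reaches {V,Y} ∋ Y.
size 2: {J,V}; under {J,V} C still reaches {Y} ∋ Y.
C↔Y cannot be blocked by any observed set — no back-door set.
{R}: (i) intercepts every directed C→Y path; (ii) no back-door C→{R}; (iii) {C} blocks every back-door {R}→Y. Front-door holds.
P(Y|do(C)) = Σ_{R} P(R|C) Σ_{C'} P(Y|R,C')P(C').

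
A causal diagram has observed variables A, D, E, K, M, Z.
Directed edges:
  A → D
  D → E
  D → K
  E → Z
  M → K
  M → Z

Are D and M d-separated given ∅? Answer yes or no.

Yes — D ⊥ M | ∅.

Bayes-Ball from D | ∅ reaches {A,E,K,Z}.
M ∉ reach(D|∅) ⇒ D ⊥ M | ∅.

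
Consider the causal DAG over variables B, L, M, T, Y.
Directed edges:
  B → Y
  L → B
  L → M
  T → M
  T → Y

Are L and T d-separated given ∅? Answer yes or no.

Yes — L ⊥ T | ∅.

Bayes-Ball from L | ∅ reaches {B,M,Y}.
T ∉ reach(L|∅) ⇒ L ⊥ T | ∅.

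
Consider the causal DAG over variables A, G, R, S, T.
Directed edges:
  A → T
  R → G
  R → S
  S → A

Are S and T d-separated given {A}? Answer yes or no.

Yes — S ⊥ T | {A}.

Bayes-Ball from S | {A} reaches {G,R}.
T ∉ reach(S|{A}) ⇒ S ⊥ T | {A}.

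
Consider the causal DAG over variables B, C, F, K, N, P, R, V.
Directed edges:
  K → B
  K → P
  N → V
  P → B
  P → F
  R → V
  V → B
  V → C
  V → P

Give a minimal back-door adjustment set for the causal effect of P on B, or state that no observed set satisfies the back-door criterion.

P→B: minimal back-door set {K, V}.

desc(P)\{P}={B,F}; candidates ⊆ {C,K,N,R,V}.
size 0: {}; under {} P still reaches {B,C,K,N,R,V} ∋ B.
size 1: {C}, {K}, {N} …(+2); under {C} P still reaches {B,K,N,R,V} ∋ B.
{K,V}: P⊥B given {K,V} in G with P→· removed — back-door holds.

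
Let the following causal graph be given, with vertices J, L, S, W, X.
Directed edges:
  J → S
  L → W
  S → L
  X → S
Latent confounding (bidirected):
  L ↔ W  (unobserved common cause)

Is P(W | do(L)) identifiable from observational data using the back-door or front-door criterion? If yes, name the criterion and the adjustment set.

desc(L)\{L}={W}; candidates ⊆ {J,S,X}.
L↔W: latent back-door arc(s) into L.
size 0: {}; under {} L still reaches {J,S,W,X} ∋ W.
size 1: {J}, {S}, {X}; under {J} L still reaches {S,W,X} ∋ W.
size 2: {J,S}, {J,X}, {S,X}; under {J,S} L still reaches {W} ∋ W.
L↔W cannot be blocked by any observed set — no back-door set.
No mediator lies on a directed L→…→W path.
Neither criterion identifies P(W|do(L)) in this graph.

P(W|do(L)): not identifiable (no BD/FD set).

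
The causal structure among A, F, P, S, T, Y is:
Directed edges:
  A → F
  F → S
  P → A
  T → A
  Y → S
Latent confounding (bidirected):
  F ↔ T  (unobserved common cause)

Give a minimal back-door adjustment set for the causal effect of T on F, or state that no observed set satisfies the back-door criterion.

T→F: no observed back-door set.

desc(T)\{T}={A,F,S}; candidates ⊆ {P,Y}.
T↔F: latent back-door arc(s) into T.
size 0: {}; under {} T still reaches {F,S} ∋ F.
size 1: {P}, {Y}; under {P} T still reaches {F,S} ∋ F.
size 2: {P,Y}; under {P,Y} T still reaches {F,S} ∋ F.
T↔F cannot be blocked by any observed set — no back-door set.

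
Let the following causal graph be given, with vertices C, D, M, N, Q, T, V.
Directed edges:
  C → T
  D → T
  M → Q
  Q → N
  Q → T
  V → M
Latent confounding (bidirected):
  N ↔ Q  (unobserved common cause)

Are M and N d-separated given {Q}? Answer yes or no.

Bayes-Ball from M | {Q} reaches {N,V}.
N ∈ reach(M|{Q}) ⇒ M ⊥̸ N | {Q}.

No — M and N are d-connected given {Q}.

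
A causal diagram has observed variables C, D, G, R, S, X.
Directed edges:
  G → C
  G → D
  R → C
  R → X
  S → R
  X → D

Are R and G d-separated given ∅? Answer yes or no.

Yes — R ⊥ G | ∅.

Bayes-Ball from R | ∅ reaches {C,D,S,X}.
G ∉ reach(R|∅) ⇒ R ⊥ G | ∅.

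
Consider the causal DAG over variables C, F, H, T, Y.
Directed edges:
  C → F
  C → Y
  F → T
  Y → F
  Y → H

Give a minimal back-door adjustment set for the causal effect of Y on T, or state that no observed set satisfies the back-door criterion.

Y→T: minimal back-door set {C}.

desc(Y)\{Y}={F,H,T}; candidates ⊆ {C}.
size 0: {}; under {} Y still reaches {C,F,T} ∋ T.
{C}: Y⊥T given {C} in G with Y→· removed — back-door holds.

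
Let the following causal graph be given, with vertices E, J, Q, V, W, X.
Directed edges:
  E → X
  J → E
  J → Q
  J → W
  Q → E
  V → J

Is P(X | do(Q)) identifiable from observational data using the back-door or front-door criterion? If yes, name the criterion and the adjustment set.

desc(Q)\{Q}={E,X}; candidates ⊆ {J,V,W}.
size 0: {}; under {} Q still reaches {E,J,V,W,X} ∋ X.
{J}: Q⊥X given {J} in G with Q→· removed — back-door holds.
P(X|do(Q)) = Σ_{J} P(X|Q,J)·P(J).

P(X|do(Q)): backdoor, adjust for {J}.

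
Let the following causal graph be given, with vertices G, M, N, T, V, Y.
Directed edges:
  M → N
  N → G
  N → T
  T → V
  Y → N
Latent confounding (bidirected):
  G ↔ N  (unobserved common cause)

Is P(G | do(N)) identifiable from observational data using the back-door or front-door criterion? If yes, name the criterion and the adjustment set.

P(G|do(N)): not identifiable (no BD/FD set).

desc(N)\{N}={G,T,V}; candidates ⊆ {M,Y}.
N↔G: latent back-door arc(s) into N.
size 0: {}; under {} N still reaches {G,M,Y} ∋ G.
size 1: {M}, {Y}; under {M} N still reaches {G,Y} ∋ G.
size 2: {M,Y}; under {M,Y} N still reaches {G} ∋ G.
N↔G cannot be blocked by any observed set — no back-door set.
No mediator lies on a directed N→…→G path.
Neither criterion identifies P(G|do(N)) in this graph.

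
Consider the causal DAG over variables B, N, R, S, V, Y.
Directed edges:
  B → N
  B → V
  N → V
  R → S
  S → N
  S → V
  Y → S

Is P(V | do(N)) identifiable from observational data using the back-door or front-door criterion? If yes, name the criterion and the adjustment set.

P(V|do(N)): backdoor, adjust for {B, S}.

desc(N)\{N}={V}; candidates ⊆ {B,R,S,Y}.
size 0: {}; under {} N still reaches {B,R,S,V,Y} ∋ V.
size 1: {B}, {R}, {S} …(+1); under {B} N still reaches {R,S,V,Y} ∋ V.
{B,S}: N⊥V given {B,S} in G with N→· removed — back-door holds.
P(V|do(N)) = Σ_{B,S} P(V|N,B,S)·P(B,S).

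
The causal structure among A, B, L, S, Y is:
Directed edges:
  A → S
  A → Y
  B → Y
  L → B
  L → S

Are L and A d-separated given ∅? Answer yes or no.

Bayes-Ball from L | ∅ reaches {B,S,Y}.
A ∉ reach(L|∅) ⇒ L ⊥ A | ∅.

Yes — L ⊥ A | ∅.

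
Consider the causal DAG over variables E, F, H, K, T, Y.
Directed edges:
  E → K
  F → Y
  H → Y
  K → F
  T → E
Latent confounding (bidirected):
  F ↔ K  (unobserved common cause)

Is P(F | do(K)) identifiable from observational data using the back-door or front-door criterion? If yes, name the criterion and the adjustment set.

P(F|do(K)): not identifiable (no BD/FD set).

desc(K)\{K}={F,Y}; candidates ⊆ {E,H,T}.
K↔F: latent back-door arc(s) into K.
size 0: {}; under {} K still reaches {E,F,T,Y} ∋ F.
size 1: {E}, {H}, {T}; under {E} K still reaches {F,Y} ∋ F.
size 2: {E,H}, {E,T}, {H,T}; under {E,H} K still reaches {F,Y} ∋ F.
K↔F cannot be blocked by any observed set — no back-door set.
No mediator lies on a directed K→…→F path.
Neither criterion identifies P(F|do(K)) in this graph.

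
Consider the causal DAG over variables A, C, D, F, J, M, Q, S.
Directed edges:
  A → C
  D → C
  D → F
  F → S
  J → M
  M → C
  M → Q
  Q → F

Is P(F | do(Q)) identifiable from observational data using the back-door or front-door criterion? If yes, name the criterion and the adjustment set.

P(F|do(Q)): backdoor, adjust for ∅.

desc(Q)\{Q}={F,S}; candidates ⊆ {A,C,D,J,M}.
∅: Q⊥F given ∅ in G with Q→· removed — back-door holds.
P(F|do(Q)) = P(F|Q) — no adjustment needed.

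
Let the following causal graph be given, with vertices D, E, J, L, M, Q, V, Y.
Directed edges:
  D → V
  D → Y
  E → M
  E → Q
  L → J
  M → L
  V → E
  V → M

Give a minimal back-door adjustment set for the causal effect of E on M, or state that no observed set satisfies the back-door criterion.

desc(E)\{E}={J,L,M,Q}; candidates ⊆ {D,V,Y}.
size 0: {}; under {} E still reaches {D,J,L,M,V,Y} ∋ M.
{V}: E⊥M given {V} in G with E→· removed — back-door holds.

E→M: minimal back-door set {V}.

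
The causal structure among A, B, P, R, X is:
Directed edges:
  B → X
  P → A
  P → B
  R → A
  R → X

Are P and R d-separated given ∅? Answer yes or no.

Yes — P ⊥ R | ∅.

Bayes-Ball from P | ∅ reaches {A,B,X}.
R ∉ reach(P|∅) ⇒ P ⊥ R | ∅.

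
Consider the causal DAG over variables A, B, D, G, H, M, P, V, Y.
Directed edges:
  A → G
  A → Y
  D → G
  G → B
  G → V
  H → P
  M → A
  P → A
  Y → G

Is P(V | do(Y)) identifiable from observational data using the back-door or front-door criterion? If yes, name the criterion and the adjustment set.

desc(Y)\{Y}={B,G,V}; candidates ⊆ {A,D,H,M,P}.
size 0: {}; under {} Y still reaches {A,B,G,H,M,P,V} ∋ V.
{A}: Y⊥V given {A} in G with Y→· removed — back-door holds.
P(V|do(Y)) = Σ_{A} P(V|Y,A)·P(A).

P(V|do(Y)): backdoor, adjust for {A}.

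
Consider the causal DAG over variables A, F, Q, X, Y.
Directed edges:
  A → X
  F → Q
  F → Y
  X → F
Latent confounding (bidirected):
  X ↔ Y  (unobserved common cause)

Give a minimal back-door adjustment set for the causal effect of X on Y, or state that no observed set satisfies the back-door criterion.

desc(X)\{X}={F,Q,Y}; candidates ⊆ {A}.
X↔Y: latent back-door arc(s) into X.
size 0: {}; under {} X still reaches {A,Y} ∋ Y.
size 1: {A}; under {A} X still reaches {Y} ∋ Y.
X↔Y cannot be blocked by any observed set — no back-door set.

X→Y: no observed back-door set.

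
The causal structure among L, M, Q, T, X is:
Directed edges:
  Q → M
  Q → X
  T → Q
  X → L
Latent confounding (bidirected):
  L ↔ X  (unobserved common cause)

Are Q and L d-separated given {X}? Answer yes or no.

Bayes-Ball from Q | {X} reaches {L,M,T}.
L ∈ reach(Q|{X}) ⇒ Q ⊥̸ L | {X}.

No — Q and L are d-connected given {X}.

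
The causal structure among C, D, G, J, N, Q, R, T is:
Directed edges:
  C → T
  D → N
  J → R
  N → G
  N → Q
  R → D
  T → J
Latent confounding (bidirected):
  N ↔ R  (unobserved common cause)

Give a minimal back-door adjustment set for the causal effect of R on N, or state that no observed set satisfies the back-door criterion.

R→N: no observed back-door set.

desc(R)\{R}={D,G,N,Q}; candidates ⊆ {C,J,T}.
R↔N: latent back-door arc(s) into R.
size 0: {}; under {} R still reaches {C,G,J,N,Q,T} ∋ N.
size 1: {C}, {J}, {T}; under {C} R still reaches {G,J,N,Q,T} ∋ N.
size 2: {C,J}, {C,T}, {J,T}; under {C,J} R still reaches {G,N,Q} ∋ N.
R↔N cannot be blocked by any observed set — no back-door set.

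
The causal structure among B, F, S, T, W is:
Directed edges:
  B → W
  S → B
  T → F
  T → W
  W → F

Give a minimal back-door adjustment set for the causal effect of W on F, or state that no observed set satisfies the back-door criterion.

W→F: minimal back-door set {T}.

desc(W)\{W}={F}; candidates ⊆ {B,S,T}.
size 0: {}; under {} W still reaches {B,F,S,T} ∋ F.
{T}: W⊥F given {T} in G with W→· removed — back-door holds.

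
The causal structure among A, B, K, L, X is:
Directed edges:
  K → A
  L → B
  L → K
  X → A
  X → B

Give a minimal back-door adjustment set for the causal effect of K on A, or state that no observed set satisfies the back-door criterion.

desc(K)\{K}={A}; candidates ⊆ {B,L,X}.
∅: K⊥A given ∅ in G with K→· removed — back-door holds.

K→A: minimal back-door set ∅.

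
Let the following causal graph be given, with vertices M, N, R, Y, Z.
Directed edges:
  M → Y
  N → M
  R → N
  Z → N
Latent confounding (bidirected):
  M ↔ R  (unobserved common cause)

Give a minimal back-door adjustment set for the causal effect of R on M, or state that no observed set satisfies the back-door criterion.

R→M: no observed back-door set.

desc(R)\{R}={M,N,Y}; candidates ⊆ {Z}.
R↔M: latent back-door arc(s) into R.
size 0: {}; under {} R still reaches {M,Y} ∋ M.
size 1: {Z}; under {Z} R still reaches {M,Y} ∋ M.
R↔M cannot be blocked by any observed set — no back-door set.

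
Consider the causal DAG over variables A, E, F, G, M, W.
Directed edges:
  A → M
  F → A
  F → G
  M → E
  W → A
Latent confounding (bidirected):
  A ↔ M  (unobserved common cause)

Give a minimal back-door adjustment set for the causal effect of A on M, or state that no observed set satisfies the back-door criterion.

desc(A)\{A}={E,M}; candidates ⊆ {F,G,W}.
A↔M: latent back-door arc(s) into A.
size 0: {}; under {} A still reaches {E,F,G,M,W} ∋ M.
size 1: {F}, {G}, {W}; under {F} A still reaches {E,M,W} ∋ M.
size 2: {F,G}, {F,W}, {G,W}; under {F,G} A still reaches {E,M,W} ∋ M.
A↔M cannot be blocked by any observed set — no back-door set.

A→M: no observed back-door set.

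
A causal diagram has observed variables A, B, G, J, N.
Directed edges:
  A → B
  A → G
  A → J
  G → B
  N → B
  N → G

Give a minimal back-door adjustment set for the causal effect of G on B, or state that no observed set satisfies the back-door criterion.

G→B: minimal back-door set {A, N}.

desc(G)\{G}={B}; candidates ⊆ {A,J,N}.
size 0: {}; under {} G still reaches {A,B,J,N} ∋ B.
size 1: {A}, {J}, {N}; under {A} G still reaches {B,N} ∋ B.
{A,N}: G⊥B given {A,N} in G with G→· removed — back-door holds.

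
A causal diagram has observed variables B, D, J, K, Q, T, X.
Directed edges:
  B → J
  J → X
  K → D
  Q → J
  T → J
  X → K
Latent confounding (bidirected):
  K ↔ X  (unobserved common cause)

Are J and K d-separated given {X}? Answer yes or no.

No — J and K are d-connected given {X}.

Bayes-Ball from J | {X} reaches {B,D,K,Q,T}.
K ∈ reach(J|{X}) ⇒ J ⊥̸ K | {X}.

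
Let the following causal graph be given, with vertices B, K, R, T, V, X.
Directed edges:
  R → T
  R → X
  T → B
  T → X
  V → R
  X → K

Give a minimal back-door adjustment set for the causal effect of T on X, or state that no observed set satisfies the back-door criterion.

desc(T)\{T}={B,K,X}; candidates ⊆ {R,V}.
size 0: {}; under {} T still reaches {K,R,V,X} ∋ X.
{R}: T⊥X given {R} in G with T→· removed — back-door holds.

T→X: minimal back-door set {R}.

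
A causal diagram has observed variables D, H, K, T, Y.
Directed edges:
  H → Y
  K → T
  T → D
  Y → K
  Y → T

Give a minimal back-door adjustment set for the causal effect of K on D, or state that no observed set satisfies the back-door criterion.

K→D: minimal back-door set {Y}.

desc(K)\{K}={D,T}; candidates ⊆ {H,Y}.
size 0: {}; under {} K still reaches {D,H,T,Y} ∋ D.
{Y}: K⊥D given {Y} in G with K→· removed — back-door holds.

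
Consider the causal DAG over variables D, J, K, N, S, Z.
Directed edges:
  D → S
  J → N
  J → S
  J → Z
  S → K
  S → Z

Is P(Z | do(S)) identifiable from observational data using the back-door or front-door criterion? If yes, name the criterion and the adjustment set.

desc(S)\{S}={K,Z}; candidates ⊆ {D,J,N}.
size 0: {}; under {} S still reaches {D,J,N,Z} ∋ Z.
{J}: S⊥Z given {J} in G with S→· removed — back-door holds.
P(Z|do(S)) = Σ_{J} P(Z|S,J)·P(J).

P(Z|do(S)): backdoor, adjust for {J}.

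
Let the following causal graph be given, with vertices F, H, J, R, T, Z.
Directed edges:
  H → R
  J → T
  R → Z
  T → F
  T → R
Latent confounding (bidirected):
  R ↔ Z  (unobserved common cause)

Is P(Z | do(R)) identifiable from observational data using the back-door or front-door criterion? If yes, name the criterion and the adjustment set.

P(Z|do(R)): not identifiable (no BD/FD set).

desc(R)\{R}={Z}; candidates ⊆ {F,H,J,T}.
R↔Z: latent back-door arc(s) into R.
size 0: {}; under {} R still reaches {F,H,J,T,Z} ∋ Z.
size 1: {F}, {H}, {J} …(+1); under {F} R still reaches {H,J,T,Z} ∋ Z.
size 2: {F,H}, {F,J}, {F,T} …(+3); under {F,H} R still reaches {J,T,Z} ∋ Z.
R↔Z cannot be blocked by any observed set — no back-door set.
No mediator lies on a directed R→…→Z path.
Neither criterion identifies P(Z|do(R)) in this graph.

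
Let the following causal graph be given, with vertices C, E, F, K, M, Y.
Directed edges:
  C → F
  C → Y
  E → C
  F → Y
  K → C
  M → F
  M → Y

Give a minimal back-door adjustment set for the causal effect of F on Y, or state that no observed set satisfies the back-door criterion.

F→Y: minimal back-door set {C, M}.

desc(F)\{F}={Y}; candidates ⊆ {C,E,K,M}.
size 0: {}; under {} F still reaches {C,E,K,M,Y} ∋ Y.
size 1: {C}, {E}, {K} …(+1); under {C} F still reaches {M,Y} ∋ Y.
{C,M}: F⊥Y given {C,M} in G with F→· removed — back-door holds.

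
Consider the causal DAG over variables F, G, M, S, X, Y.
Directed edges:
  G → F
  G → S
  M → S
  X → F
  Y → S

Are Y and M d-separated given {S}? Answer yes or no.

Bayes-Ball from Y | {S} reaches {F,G,M}.
M ∈ reach(Y|{S}) ⇒ Y ⊥̸ M | {S}.

No — Y and M are d-connected given {S}.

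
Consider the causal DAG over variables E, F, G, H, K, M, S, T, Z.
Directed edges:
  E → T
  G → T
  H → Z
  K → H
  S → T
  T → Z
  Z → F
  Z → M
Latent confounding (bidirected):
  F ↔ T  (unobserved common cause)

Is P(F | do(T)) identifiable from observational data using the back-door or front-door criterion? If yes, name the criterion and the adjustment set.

desc(T)\{T}={F,M,Z}; candidates ⊆ {E,G,H,K,S}.
T↔F: latent back-door arc(s) into T.
size 0: {}; under {} T still reaches {E,F,G,S} ∋ F.
size 1: {E}, {G}, {H} …(+2); under {E} T still reaches {F,G,S} ∋ F.
size 2: {E,G}, {E,H}, {E,K} …(+7); under {E,G} T still reaches {F,S} ∋ F.
T↔F cannot be blocked by any observed set — no back-door set.
{Z}: (i) intercepts every directed T→F path; (ii) no back-door T→{Z}; (iii) {T} blocks every back-door {Z}→F. Front-door holds.
P(F|do(T)) = Σ_{Z} P(Z|T) Σ_{T'} P(F|Z,T')P(T').

P(F|do(T)): frontdoor, adjust for {Z}.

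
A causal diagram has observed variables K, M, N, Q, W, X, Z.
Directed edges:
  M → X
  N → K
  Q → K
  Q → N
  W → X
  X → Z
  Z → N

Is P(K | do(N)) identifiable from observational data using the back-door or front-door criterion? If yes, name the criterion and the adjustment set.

P(K|do(N)): backdoor, adjust for {Q}.

desc(N)\{N}={K}; candidates ⊆ {M,Q,W,X,Z}.
size 0: {}; under {} N still reaches {K,M,Q,W,X,Z} ∋ K.
{Q}: N⊥K given {Q} in G with N→· removed — back-door holds.
P(K|do(N)) = Σ_{Q} P(K|N,Q)·P(Q).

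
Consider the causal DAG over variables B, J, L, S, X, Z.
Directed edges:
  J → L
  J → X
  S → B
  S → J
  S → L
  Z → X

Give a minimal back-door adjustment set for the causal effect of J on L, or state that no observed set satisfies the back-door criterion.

J→L: minimal back-door set {S}.

desc(J)\{J}={L,X}; candidates ⊆ {B,S,Z}.
size 0: {}; under {} J still reaches {B,L,S} ∋ L.
{S}: J⊥L given {S} in G with J→· removed — back-door holds.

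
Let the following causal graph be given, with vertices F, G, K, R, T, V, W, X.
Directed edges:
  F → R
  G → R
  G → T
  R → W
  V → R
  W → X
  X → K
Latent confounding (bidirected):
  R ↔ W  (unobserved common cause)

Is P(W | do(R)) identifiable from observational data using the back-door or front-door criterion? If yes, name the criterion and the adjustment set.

P(W|do(R)): not identifiable (no BD/FD set).

desc(R)\{R}={K,W,X}; candidates ⊆ {F,G,T,V}.
R↔W: latent back-door arc(s) into R.
size 0: {}; under {} R still reaches {F,G,K,T,V,W,X} ∋ W.
size 1: {F}, {G}, {T} …(+1); under {F} R still reaches {G,K,T,V,W,X} ∋ W.
size 2: {F,G}, {F,T}, {F,V} …(+3); under {F,G} R still reaches {K,V,W,X} ∋ W.
R↔W cannot be blocked by any observed set — no back-door set.
No mediator lies on a directed R→…→W path.
Neither criterion identifies P(W|do(R)) in this graph.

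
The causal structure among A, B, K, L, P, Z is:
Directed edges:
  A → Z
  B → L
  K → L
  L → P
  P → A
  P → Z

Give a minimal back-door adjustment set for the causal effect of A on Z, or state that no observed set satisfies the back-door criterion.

A→Z: minimal back-door set {P}.

desc(A)\{A}={Z}; candidates ⊆ {B,K,L,P}.
size 0: {}; under {} A still reaches {B,K,L,P,Z} ∋ Z.
{P}: A⊥Z given {P} in G with A→· removed — back-door holds.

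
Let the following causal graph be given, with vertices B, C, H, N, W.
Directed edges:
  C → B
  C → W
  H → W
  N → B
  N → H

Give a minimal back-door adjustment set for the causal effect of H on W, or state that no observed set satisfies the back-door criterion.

H→W: minimal back-door set ∅.

desc(H)\{H}={W}; candidates ⊆ {B,C,N}.
∅: H⊥W given ∅ in G with H→· removed — back-door holds.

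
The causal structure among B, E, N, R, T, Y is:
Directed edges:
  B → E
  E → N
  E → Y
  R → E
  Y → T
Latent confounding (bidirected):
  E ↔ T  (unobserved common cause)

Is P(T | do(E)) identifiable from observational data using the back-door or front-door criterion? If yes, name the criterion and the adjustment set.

P(T|do(E)): frontdoor, adjust for {Y}.

desc(E)\{E}={N,T,Y}; candidates ⊆ {B,R}.
E↔T: latent back-door arc(s) into E.
size 0: {}; under {} E still reaches {B,R,T} ∋ T.
size 1: {B}, {R}; under {B} E still reaches {R,T} ∋ T.
size 2: {B,R}; under {B,R} E still reaches {T} ∋ T.
E↔T cannot be blocked by any observed set — no back-door set.
{Y}: (i) intercepts every directed E→T path; (ii) no back-door E→{Y}; (iii) {E} blocks every back-door {Y}→T. Front-door holds.
P(T|do(E)) = Σ_{Y} P(Y|E) Σ_{E'} P(T|Y,E')P(E').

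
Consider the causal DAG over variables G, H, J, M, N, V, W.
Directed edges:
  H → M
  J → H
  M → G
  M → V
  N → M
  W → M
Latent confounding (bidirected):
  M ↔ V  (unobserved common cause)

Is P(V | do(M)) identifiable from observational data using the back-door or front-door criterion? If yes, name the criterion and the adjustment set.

desc(M)\{M}={G,V}; candidates ⊆ {H,J,N,W}.
M↔V: latent back-door arc(s) into M.
size 0: {}; under {} M still reaches {H,J,N,V,W} ∋ V.
size 1: {H}, {J}, {N} …(+1); under {H} M still reaches {N,V,W} ∋ V.
size 2: {H,J}, {H,N}, {H,W} …(+3); under {H,J} M still reaches {N,V,W} ∋ V.
M↔V cannot be blocked by any observed set — no back-door set.
No mediator lies on a directed M→…→V path.
Neither criterion identifies P(V|do(M)) in this graph.

P(V|do(M)): not identifiable (no BD/FD set).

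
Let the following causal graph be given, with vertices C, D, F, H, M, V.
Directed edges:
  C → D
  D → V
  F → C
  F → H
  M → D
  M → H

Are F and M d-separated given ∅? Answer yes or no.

Bayes-Ball from F | ∅ reaches {C,D,H,V}.
M ∉ reach(F|∅) ⇒ F ⊥ M | ∅.

Yes — F ⊥ M | ∅.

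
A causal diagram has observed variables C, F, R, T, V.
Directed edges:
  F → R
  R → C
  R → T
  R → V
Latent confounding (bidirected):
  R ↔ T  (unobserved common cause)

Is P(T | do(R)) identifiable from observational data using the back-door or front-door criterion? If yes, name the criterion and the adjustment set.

P(T|do(R)): not identifiable (no BD/FD set).

desc(R)\{R}={C,T,V}; candidates ⊆ {F}.
R↔T: latent back-door arc(s) into R.
size 0: {}; under {} R still reaches {F,T} ∋ T.
size 1: {F}; under {F} R still reaches {T} ∋ T.
R↔T cannot be blocked by any observed set — no back-door set.
No mediator lies on a directed R→…→T path.
Neither criterion identifies P(T|do(R)) in this graph.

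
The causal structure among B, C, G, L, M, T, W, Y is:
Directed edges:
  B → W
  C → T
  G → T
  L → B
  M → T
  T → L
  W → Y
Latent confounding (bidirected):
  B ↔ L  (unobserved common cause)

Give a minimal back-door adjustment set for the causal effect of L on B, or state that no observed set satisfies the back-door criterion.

desc(L)\{L}={B,W,Y}; candidates ⊆ {C,G,M,T}.
L↔B: latent back-door arc(s) into L.
size 0: {}; under {} L still reaches {B,C,G,M,T,W,Y} ∋ B.
size 1: {C}, {G}, {M} …(+1); under {C} L still reaches {B,G,M,T,W,Y} ∋ B.
size 2: {C,G}, {C,M}, {C,T} …(+3); under {C,G} L still reaches {B,M,T,W,Y} ∋ B.
L↔B cannot be blocked by any observed set — no back-door set.

L→B: no observed back-door set.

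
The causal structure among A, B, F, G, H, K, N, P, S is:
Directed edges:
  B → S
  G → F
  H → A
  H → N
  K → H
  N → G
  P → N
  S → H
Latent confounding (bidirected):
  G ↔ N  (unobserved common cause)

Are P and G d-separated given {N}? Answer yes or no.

No — P and G are d-connected given {N}.

Bayes-Ball from P | {N} reaches {A,B,F,G,H,K,S}.
G ∈ reach(P|{N}) ⇒ P ⊥̸ G | {N}.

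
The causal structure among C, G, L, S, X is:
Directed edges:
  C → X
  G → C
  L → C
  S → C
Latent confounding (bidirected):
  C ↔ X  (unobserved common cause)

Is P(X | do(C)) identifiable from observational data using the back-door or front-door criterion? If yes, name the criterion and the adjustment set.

desc(C)\{C}={X}; candidates ⊆ {G,L,S}.
C↔X: latent back-door arc(s) into C.
size 0: {}; under {} C still reaches {G,L,S,X} ∋ X.
size 1: {G}, {L}, {S}; under {G} C still reaches {L,S,X} ∋ X.
size 2: {G,L}, {G,S}, {L,S}; under {G,L} C still reaches {S,X} ∋ X.
C↔X cannot be blocked by any observed set — no back-door set.
No mediator lies on a directed C→…→X path.
Neither criterion identifies P(X|do(C)) in this graph.

P(X|do(C)): not identifiable (no BD/FD set).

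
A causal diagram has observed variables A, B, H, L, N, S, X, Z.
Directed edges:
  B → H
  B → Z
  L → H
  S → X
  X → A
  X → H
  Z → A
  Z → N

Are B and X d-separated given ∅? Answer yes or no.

Yes — B ⊥ X | ∅.

Bayes-Ball from B | ∅ reaches {A,H,N,Z}.
X ∉ reach(B|∅) ⇒ B ⊥ X | ∅.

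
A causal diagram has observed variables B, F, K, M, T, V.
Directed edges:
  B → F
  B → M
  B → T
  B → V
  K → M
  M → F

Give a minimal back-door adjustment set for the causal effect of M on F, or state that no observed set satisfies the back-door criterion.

M→F: minimal back-door set {B}.

desc(M)\{M}={F}; candidates ⊆ {B,K,T,V}.
size 0: {}; under {} M still reaches {B,F,K,T,V} ∋ F.
{B}: M⊥F given {B} in G with M→· removed — back-door holds.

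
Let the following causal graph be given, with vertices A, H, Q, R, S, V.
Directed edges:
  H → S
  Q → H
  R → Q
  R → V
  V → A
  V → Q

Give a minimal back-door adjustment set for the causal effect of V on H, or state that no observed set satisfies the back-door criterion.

V→H: minimal back-door set {R}.

desc(V)\{V}={A,H,Q,S}; candidates ⊆ {R}.
size 0: {}; under {} V still reaches {H,Q,R,S} ∋ H.
{R}: V⊥H given {R} in G with V→· removed — back-door holds.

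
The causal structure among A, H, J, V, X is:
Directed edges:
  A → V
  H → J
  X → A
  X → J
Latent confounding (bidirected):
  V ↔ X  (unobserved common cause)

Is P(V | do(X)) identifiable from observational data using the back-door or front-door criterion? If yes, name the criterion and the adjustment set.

desc(X)\{X}={A,J,V}; candidates ⊆ {H}.
X↔V: latent back-door arc(s) into X.
size 0: {}; under {} X still reaches {V} ∋ V.
size 1: {H}; under {H} X still reaches {V} ∋ V.
X↔V cannot be blocked by any observed set — no back-door set.
{A}: (i) intercepts every directed X→V path; (ii) no back-door X→{A}; (iii) {X} blocks every back-door {A}→V. Front-door holds.
P(V|do(X)) = Σ_{A} P(A|X) Σ_{X'} P(V|A,X')P(X').

P(V|do(X)): frontdoor, adjust for {A}.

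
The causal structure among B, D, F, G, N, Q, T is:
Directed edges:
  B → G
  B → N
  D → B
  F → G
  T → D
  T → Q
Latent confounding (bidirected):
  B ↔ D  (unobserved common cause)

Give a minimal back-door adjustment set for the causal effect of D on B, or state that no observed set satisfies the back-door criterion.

D→B: no observed back-door set.

desc(D)\{D}={B,G,N}; candidates ⊆ {F,Q,T}.
D↔B: latent back-door arc(s) into D.
size 0: {}; under {} D still reaches {B,G,N,Q,T} ∋ B.
size 1: {F}, {Q}, {T}; under {F} D still reaches {B,G,N,Q,T} ∋ B.
size 2: {F,Q}, {F,T}, {Q,T}; under {F,Q} D still reaches {B,G,N,T} ∋ B.
D↔B cannot be blocked by any observed set — no back-door set.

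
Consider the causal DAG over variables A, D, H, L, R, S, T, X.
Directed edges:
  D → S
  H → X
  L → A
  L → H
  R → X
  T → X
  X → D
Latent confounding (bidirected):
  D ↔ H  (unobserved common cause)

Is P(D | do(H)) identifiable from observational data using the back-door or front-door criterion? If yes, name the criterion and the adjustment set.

P(D|do(H)): frontdoor, adjust for {X}.

desc(H)\{H}={D,S,X}; candidates ⊆ {A,L,R,T}.
H↔D: latent back-door arc(s) into H.
size 0: {}; under {} H still reaches {A,D,L,S} ∋ D.
size 1: {A}, {L}, {R} …(+1); under {A} H still reaches {D,L,S} ∋ D.
size 2: {A,L}, {A,R}, {A,T} …(+3); under {A,L} H still reaches {D,S} ∋ D.
H↔D cannot be blocked by any observed set — no back-door set.
{X}: (i) intercepts every directed H→D path; (ii) no back-door H→{X}; (iii) {H} blocks every back-door {X}→D. Front-door holds.
P(D|do(H)) = Σ_{X} P(X|H) Σ_{H'} P(D|X,H')P(H').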